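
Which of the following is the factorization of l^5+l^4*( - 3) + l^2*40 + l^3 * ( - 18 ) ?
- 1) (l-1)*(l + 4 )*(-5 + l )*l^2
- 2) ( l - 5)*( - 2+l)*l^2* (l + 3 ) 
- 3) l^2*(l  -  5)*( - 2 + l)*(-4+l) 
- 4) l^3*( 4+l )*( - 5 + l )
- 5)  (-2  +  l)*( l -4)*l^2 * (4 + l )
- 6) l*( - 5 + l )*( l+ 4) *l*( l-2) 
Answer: 6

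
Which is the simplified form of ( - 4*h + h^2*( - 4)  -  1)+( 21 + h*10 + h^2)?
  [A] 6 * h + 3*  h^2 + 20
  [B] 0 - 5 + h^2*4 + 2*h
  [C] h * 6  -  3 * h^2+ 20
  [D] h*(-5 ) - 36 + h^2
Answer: C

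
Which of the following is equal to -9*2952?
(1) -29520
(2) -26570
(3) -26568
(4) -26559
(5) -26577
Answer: 3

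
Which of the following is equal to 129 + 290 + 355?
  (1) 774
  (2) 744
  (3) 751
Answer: 1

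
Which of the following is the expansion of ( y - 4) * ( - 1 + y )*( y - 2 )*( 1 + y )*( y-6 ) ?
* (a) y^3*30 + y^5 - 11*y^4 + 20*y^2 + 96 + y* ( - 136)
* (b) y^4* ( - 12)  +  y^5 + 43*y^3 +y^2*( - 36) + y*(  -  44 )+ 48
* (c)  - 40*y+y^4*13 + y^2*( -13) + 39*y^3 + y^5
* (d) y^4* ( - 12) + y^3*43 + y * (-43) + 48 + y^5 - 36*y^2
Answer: b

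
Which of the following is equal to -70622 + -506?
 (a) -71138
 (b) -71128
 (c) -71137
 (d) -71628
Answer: b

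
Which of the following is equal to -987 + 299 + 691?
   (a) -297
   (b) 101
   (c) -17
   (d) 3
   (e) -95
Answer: d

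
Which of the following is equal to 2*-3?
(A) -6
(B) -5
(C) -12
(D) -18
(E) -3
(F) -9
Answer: A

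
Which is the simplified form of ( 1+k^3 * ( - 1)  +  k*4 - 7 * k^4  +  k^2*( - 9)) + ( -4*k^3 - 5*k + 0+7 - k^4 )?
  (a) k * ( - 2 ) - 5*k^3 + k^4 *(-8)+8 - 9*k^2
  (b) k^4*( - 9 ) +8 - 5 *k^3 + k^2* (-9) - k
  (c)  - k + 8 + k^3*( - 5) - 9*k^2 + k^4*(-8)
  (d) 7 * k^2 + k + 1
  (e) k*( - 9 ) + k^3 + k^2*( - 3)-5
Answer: c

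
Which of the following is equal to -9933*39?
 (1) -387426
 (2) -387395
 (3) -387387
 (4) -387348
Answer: 3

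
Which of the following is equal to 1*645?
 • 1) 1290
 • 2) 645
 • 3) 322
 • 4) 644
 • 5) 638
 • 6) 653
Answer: 2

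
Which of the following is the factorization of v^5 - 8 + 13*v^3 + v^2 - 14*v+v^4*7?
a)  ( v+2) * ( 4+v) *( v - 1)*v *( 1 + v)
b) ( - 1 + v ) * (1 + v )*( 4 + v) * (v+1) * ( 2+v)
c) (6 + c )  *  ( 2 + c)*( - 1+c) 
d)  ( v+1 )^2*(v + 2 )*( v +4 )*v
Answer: b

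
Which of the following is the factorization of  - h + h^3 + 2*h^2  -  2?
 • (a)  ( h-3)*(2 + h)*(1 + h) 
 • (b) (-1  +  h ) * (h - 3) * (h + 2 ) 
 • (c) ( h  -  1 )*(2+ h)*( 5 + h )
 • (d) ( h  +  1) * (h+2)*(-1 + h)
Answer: d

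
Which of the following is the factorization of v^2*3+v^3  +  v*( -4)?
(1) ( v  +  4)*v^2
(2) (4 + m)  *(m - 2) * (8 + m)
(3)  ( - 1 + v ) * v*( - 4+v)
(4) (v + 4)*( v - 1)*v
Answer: 4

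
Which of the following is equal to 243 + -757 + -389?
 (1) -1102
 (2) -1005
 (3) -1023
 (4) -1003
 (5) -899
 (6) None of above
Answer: 6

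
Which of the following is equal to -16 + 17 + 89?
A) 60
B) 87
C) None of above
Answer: C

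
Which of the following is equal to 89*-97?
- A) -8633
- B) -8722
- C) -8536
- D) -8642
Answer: A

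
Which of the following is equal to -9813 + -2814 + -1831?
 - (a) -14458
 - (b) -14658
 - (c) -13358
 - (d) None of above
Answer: a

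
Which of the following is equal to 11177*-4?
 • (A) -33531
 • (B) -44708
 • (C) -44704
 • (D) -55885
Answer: B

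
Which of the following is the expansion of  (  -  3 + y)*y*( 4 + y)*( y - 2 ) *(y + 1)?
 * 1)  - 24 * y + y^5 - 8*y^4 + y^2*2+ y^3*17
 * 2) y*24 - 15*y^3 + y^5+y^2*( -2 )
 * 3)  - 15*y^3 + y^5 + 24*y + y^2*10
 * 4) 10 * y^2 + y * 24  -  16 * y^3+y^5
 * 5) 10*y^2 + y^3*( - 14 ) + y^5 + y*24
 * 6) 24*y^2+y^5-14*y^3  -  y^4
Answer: 3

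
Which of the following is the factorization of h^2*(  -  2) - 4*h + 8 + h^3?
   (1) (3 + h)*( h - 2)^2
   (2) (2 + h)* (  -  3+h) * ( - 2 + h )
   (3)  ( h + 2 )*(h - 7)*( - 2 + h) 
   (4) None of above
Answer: 4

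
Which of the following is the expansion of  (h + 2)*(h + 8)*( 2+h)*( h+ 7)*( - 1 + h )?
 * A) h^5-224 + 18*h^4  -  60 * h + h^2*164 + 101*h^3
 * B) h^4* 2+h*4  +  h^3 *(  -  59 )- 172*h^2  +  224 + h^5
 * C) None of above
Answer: A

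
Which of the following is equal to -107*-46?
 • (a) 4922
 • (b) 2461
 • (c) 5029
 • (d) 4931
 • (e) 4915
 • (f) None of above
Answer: a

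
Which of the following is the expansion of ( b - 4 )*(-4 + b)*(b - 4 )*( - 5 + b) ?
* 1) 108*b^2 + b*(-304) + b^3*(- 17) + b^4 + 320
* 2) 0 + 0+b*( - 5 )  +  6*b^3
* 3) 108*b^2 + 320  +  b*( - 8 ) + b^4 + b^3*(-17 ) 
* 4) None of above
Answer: 1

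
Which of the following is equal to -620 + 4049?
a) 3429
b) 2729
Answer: a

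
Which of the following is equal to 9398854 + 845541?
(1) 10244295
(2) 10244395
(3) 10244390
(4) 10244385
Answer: 2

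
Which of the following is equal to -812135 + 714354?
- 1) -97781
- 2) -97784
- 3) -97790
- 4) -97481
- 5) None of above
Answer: 1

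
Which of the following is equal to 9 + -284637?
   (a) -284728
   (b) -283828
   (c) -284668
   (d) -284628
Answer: d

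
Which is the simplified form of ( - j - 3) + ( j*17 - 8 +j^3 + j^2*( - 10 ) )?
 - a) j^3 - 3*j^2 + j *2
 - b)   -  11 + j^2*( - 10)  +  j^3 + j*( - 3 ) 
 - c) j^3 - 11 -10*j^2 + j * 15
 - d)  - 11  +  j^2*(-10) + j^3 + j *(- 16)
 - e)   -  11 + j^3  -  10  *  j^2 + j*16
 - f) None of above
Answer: e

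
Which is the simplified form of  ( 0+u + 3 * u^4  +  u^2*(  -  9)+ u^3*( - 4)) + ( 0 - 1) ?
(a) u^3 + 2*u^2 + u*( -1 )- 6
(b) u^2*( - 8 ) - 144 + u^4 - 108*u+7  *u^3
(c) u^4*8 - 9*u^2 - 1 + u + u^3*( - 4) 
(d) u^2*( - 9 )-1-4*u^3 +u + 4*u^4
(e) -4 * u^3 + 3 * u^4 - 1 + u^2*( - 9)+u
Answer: e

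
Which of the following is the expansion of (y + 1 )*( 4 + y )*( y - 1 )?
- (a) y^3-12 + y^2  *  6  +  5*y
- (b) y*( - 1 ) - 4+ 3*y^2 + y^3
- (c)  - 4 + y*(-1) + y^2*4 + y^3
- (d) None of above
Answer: c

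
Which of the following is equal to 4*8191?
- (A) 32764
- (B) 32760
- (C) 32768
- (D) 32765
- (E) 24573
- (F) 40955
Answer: A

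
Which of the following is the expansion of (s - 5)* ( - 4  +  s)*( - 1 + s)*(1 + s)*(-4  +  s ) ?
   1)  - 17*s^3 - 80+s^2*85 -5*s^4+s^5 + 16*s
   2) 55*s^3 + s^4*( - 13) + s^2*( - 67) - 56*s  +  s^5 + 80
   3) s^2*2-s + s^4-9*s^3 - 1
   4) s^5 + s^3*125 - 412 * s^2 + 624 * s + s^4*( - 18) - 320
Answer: 2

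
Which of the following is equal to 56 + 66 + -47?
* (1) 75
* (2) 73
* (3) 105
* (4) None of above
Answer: 1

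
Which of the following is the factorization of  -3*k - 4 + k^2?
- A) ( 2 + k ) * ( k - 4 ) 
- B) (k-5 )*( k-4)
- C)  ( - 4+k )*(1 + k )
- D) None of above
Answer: C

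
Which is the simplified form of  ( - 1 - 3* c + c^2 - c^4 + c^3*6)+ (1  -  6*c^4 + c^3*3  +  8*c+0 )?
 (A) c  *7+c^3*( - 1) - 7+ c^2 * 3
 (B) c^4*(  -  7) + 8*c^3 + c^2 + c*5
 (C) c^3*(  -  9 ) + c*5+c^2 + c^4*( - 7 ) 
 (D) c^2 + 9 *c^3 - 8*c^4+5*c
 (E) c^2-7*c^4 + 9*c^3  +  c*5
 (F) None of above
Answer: E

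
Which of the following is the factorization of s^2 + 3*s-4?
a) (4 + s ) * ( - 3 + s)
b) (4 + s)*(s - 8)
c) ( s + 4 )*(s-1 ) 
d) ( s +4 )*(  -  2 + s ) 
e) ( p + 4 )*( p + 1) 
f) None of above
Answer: c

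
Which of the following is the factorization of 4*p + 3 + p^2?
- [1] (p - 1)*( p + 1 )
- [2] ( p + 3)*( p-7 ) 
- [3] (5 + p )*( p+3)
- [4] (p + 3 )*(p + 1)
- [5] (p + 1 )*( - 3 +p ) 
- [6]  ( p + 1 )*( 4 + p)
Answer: 4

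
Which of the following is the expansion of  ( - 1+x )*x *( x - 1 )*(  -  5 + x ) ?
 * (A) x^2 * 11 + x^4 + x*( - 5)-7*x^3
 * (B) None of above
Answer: A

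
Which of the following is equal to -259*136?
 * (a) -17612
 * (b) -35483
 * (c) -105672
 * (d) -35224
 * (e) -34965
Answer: d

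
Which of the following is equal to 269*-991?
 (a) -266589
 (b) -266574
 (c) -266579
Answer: c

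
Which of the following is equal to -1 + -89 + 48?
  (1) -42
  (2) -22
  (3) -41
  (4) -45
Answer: 1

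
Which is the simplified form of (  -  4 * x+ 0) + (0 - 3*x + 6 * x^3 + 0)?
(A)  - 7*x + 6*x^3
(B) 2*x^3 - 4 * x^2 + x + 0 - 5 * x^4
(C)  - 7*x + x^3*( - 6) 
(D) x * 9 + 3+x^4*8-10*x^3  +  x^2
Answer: A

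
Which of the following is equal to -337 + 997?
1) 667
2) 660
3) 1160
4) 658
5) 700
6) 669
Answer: 2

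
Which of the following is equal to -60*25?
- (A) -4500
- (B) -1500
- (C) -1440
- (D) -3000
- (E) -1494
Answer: B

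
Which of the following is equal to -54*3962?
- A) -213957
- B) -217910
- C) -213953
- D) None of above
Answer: D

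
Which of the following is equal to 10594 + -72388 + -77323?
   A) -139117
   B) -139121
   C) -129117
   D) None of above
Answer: A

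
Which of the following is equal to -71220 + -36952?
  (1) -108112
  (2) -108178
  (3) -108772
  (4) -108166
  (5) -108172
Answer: 5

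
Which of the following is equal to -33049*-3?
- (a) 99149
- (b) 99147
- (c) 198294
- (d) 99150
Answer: b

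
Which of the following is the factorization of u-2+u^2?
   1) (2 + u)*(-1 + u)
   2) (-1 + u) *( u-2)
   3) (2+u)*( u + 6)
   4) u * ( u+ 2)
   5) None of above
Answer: 1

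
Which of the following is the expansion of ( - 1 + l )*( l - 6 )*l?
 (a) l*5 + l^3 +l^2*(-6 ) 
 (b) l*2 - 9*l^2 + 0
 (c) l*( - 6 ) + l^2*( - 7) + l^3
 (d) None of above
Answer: d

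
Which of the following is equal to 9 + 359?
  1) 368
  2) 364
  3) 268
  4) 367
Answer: 1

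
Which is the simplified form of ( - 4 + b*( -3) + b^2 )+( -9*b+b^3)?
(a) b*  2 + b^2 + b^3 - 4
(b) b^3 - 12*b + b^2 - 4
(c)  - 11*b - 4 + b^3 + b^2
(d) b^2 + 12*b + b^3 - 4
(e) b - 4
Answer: b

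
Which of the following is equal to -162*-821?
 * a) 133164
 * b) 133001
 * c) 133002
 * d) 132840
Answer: c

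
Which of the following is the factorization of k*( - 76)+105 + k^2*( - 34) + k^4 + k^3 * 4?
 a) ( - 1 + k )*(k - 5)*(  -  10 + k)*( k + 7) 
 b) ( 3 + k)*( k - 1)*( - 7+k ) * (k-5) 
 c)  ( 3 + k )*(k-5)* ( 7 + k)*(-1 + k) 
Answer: c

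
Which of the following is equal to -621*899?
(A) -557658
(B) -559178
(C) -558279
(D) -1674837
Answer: C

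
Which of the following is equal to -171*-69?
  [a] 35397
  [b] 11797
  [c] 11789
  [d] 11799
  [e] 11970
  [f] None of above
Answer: d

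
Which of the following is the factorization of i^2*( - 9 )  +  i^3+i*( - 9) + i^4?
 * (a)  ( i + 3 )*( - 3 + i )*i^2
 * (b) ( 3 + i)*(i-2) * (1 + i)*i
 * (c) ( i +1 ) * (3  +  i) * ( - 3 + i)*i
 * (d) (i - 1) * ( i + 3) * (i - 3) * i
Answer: c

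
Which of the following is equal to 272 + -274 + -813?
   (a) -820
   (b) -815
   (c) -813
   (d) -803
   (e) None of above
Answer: b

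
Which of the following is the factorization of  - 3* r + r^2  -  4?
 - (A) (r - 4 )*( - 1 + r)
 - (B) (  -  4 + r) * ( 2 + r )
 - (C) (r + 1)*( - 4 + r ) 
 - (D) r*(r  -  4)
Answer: C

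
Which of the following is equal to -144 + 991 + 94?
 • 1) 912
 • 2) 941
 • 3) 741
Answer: 2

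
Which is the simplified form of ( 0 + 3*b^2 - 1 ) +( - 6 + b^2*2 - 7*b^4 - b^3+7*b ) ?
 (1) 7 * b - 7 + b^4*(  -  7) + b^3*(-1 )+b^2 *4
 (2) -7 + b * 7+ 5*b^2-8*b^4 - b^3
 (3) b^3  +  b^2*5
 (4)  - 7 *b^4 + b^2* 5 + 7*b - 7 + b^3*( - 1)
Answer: 4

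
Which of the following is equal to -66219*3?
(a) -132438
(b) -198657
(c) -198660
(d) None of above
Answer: b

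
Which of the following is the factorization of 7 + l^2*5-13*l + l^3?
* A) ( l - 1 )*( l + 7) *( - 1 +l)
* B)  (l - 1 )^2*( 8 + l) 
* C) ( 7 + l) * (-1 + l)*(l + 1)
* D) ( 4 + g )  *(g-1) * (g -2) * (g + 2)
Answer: A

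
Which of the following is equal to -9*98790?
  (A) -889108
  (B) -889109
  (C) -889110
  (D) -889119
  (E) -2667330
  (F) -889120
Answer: C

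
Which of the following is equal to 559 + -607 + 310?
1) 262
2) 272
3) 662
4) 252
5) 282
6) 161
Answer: 1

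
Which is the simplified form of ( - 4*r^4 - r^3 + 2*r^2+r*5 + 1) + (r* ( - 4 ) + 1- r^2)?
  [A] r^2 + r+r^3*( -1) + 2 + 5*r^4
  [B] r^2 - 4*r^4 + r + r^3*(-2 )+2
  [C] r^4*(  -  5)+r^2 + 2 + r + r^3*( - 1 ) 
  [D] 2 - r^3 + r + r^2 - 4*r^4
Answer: D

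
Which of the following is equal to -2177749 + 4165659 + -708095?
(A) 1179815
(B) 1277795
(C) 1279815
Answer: C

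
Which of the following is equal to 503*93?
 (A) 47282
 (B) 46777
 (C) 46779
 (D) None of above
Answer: C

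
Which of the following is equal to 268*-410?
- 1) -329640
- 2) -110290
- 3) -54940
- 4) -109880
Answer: 4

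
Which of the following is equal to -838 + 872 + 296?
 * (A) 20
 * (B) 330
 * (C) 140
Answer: B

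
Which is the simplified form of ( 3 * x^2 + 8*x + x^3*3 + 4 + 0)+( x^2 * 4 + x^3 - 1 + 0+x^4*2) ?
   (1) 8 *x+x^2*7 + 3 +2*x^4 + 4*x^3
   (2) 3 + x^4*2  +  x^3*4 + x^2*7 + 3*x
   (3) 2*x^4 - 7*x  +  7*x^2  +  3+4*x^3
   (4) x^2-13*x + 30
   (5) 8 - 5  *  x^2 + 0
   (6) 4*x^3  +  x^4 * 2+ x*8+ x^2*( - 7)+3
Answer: 1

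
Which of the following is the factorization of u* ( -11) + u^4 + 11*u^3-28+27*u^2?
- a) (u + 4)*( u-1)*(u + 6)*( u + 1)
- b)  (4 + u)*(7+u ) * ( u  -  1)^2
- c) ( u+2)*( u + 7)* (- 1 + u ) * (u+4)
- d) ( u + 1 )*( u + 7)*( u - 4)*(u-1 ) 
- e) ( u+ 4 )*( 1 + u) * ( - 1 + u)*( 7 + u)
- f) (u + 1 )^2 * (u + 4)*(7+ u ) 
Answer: e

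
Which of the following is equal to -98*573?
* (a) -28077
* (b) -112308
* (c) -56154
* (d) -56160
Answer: c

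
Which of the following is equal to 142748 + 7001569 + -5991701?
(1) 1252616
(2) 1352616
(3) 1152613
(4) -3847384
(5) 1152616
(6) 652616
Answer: 5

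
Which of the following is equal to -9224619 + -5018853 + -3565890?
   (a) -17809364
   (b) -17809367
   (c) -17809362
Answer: c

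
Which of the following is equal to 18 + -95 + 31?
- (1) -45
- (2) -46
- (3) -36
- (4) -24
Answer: 2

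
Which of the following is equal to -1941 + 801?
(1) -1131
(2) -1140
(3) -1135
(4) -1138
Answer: 2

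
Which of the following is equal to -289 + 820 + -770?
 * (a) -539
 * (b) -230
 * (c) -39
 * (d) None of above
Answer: d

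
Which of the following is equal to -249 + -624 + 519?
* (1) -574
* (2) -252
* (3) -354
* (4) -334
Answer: 3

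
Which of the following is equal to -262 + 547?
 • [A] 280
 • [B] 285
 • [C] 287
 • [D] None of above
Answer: B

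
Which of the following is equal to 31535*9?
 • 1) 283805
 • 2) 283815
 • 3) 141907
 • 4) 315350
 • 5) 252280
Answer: 2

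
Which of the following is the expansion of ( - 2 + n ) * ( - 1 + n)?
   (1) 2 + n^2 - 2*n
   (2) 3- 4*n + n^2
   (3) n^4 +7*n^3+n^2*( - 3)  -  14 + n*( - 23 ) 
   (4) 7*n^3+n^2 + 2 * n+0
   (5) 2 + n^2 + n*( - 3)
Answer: 5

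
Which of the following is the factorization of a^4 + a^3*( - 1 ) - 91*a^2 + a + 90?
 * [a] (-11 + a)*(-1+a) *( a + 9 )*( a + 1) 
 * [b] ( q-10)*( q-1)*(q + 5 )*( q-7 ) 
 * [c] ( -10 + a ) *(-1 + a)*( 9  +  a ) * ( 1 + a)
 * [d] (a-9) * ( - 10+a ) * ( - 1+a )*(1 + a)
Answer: c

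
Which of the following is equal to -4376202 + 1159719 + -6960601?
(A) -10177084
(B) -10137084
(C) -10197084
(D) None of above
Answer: A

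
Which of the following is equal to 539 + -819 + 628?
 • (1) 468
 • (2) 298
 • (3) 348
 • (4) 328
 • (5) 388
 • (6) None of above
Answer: 3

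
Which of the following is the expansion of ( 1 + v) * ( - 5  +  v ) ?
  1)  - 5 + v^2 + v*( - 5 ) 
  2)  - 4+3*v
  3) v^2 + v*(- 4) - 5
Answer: 3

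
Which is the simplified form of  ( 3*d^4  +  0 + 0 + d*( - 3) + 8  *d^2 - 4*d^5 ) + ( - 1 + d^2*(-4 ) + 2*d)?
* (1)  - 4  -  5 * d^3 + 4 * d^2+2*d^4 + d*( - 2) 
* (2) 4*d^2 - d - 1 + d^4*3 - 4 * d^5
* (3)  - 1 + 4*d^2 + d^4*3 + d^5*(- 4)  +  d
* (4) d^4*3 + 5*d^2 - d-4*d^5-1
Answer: 2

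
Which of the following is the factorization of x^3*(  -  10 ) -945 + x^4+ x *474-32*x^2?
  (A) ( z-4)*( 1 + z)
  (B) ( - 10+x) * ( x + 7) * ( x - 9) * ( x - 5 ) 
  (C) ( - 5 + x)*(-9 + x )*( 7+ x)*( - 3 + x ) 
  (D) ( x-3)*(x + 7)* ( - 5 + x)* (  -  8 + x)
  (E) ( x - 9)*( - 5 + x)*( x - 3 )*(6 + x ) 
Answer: C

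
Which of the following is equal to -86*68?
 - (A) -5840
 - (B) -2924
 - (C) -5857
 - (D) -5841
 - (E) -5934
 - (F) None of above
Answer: F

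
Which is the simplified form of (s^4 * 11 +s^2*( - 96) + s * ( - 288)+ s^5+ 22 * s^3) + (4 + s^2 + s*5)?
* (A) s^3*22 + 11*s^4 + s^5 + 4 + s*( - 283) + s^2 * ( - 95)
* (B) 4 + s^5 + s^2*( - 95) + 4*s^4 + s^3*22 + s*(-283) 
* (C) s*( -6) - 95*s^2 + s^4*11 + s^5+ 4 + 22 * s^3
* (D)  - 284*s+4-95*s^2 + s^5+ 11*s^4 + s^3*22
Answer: A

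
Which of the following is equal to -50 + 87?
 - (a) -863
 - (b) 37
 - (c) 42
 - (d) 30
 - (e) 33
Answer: b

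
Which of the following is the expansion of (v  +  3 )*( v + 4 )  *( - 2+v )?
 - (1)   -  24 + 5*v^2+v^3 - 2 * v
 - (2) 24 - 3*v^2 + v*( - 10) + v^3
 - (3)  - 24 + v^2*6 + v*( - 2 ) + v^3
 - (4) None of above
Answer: 1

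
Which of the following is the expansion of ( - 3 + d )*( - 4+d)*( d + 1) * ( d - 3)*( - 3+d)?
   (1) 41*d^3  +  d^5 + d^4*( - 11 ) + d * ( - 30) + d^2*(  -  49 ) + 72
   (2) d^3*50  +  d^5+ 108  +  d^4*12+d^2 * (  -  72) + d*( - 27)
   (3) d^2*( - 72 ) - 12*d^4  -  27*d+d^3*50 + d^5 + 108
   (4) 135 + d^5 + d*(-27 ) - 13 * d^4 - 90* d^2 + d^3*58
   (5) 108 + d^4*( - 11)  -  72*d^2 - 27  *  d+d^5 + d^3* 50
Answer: 3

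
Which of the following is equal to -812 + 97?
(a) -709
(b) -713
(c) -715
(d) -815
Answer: c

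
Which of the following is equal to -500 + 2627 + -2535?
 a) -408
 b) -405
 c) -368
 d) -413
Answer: a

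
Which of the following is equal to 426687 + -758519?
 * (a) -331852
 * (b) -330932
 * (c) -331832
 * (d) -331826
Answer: c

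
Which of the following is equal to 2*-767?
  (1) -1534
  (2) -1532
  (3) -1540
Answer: 1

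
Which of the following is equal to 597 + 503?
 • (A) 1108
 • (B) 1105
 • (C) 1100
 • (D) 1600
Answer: C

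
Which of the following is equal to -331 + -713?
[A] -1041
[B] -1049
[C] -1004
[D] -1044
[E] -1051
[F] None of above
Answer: D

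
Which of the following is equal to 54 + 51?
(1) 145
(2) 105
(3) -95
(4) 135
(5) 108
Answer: 2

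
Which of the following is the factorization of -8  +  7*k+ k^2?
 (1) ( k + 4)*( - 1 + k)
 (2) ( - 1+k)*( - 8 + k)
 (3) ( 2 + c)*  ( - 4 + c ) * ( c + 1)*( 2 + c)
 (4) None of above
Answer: 4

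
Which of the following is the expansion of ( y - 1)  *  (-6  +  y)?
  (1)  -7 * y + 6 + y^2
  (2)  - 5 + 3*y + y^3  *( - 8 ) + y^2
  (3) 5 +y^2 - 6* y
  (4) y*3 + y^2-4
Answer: 1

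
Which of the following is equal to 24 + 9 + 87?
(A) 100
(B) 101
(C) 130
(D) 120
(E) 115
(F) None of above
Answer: D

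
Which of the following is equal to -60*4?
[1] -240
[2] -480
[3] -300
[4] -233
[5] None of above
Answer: 1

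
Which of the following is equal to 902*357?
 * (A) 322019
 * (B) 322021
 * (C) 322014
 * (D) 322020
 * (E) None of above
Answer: C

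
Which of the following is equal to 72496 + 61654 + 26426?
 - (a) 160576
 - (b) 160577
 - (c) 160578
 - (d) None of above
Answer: a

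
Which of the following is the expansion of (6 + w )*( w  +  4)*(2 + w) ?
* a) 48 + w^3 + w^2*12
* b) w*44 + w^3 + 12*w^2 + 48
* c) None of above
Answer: b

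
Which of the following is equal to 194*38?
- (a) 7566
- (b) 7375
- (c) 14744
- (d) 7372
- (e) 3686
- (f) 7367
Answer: d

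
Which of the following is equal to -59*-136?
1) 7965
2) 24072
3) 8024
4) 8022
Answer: 3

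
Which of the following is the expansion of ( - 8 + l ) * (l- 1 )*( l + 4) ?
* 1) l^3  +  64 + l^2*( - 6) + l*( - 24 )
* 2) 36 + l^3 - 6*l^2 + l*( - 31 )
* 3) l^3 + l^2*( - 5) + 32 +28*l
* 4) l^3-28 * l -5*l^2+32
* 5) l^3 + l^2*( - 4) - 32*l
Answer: 4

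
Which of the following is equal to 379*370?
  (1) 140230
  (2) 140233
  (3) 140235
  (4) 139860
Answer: 1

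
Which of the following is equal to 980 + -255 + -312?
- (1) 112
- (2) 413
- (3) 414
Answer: 2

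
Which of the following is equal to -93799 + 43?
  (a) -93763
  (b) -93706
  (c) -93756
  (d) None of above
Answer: c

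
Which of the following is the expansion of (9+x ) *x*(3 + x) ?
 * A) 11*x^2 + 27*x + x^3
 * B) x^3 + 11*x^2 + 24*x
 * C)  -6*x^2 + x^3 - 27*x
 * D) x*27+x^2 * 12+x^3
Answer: D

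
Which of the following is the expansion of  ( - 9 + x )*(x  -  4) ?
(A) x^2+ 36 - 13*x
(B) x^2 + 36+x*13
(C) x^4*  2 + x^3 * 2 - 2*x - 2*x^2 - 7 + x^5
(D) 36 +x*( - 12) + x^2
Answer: A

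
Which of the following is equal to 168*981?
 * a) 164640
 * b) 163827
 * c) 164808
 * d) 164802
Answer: c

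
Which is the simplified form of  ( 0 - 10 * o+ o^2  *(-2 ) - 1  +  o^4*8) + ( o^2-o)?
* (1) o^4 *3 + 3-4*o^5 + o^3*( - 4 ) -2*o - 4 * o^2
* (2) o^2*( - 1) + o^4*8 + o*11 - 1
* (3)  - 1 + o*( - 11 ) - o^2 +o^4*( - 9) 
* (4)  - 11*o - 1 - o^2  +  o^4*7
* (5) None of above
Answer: 5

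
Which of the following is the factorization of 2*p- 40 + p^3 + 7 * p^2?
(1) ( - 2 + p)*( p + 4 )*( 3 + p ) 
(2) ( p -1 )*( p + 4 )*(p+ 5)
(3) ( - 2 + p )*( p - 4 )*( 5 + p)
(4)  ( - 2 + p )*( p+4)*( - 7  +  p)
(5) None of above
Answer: 5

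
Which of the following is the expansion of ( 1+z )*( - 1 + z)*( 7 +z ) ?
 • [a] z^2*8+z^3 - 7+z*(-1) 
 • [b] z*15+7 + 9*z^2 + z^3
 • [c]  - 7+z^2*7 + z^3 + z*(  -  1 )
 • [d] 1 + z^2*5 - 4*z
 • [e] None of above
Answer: c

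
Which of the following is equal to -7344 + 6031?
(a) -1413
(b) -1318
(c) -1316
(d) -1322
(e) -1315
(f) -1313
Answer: f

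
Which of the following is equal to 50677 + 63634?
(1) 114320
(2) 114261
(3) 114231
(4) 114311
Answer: 4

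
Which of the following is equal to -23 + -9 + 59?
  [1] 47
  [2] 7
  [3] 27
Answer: 3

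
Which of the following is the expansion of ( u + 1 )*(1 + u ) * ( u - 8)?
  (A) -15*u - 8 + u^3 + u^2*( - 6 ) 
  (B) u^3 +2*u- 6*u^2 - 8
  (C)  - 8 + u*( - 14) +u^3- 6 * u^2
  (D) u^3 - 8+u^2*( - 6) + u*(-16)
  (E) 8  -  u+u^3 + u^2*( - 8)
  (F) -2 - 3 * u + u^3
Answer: A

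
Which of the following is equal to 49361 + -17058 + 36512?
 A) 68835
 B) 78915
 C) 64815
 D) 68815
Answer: D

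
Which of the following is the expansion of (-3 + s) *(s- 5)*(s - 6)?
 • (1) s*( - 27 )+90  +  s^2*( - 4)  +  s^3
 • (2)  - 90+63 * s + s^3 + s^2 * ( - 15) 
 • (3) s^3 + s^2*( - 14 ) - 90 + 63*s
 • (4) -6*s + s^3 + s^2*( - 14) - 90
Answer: 3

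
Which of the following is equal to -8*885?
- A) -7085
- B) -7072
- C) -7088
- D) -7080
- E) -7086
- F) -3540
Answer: D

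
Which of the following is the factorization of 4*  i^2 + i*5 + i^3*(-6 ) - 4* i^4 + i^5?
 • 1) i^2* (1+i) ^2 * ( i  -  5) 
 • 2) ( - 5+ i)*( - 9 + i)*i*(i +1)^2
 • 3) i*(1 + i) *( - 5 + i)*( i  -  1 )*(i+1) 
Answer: 3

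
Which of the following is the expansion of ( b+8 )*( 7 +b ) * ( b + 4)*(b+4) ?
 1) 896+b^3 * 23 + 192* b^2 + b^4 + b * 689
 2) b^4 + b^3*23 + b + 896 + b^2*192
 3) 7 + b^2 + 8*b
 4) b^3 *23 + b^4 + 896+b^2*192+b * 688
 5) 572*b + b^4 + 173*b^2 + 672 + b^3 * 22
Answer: 4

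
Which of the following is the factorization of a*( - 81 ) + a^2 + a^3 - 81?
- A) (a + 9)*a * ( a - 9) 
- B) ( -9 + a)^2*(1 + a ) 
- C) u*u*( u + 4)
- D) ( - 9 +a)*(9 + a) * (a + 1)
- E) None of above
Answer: D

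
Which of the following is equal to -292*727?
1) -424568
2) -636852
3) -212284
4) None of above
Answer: 3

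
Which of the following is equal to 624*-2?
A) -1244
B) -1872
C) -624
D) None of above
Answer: D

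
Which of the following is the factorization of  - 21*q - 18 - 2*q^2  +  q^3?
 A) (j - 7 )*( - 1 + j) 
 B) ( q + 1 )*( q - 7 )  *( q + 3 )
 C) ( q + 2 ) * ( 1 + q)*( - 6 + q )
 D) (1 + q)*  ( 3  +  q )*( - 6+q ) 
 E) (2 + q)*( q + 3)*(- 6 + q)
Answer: D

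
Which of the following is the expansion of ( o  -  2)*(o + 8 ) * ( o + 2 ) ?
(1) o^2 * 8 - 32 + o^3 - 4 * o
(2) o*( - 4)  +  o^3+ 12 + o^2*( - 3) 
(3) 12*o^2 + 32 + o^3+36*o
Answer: 1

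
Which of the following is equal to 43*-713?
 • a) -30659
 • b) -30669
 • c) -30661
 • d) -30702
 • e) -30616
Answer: a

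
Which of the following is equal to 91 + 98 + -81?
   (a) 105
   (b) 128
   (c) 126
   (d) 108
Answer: d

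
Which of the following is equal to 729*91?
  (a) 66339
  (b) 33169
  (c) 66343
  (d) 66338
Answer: a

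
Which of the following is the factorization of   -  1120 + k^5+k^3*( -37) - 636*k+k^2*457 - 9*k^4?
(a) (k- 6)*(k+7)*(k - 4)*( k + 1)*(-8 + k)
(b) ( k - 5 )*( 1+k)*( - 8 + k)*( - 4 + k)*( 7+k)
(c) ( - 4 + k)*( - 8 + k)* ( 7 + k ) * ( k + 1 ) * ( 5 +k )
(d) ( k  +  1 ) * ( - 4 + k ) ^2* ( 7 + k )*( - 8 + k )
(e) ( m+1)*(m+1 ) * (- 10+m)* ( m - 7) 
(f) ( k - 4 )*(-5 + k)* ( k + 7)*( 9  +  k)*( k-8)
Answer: b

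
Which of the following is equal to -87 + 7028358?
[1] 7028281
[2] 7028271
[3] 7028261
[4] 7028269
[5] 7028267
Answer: 2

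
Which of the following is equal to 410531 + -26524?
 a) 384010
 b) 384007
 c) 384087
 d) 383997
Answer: b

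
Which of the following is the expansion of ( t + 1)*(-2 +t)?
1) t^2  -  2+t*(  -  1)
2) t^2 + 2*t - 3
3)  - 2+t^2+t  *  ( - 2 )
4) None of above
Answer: 1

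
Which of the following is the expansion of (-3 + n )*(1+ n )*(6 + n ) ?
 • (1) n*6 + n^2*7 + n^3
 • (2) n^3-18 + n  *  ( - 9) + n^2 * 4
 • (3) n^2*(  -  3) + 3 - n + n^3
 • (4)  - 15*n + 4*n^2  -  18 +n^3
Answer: 4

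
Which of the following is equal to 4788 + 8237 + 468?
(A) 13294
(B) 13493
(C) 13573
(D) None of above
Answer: B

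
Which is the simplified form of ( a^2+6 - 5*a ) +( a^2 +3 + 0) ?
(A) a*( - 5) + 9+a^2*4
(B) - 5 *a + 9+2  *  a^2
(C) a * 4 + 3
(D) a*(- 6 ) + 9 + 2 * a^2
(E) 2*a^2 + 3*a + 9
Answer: B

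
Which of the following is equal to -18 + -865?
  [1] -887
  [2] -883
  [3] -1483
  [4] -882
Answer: 2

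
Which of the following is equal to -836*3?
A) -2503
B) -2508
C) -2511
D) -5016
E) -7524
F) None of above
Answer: B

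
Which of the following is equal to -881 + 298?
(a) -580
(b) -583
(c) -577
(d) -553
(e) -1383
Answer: b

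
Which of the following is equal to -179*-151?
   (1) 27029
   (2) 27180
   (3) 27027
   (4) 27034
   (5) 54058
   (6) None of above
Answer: 1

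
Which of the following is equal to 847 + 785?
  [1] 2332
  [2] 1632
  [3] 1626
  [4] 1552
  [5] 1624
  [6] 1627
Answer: 2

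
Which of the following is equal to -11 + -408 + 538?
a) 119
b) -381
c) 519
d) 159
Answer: a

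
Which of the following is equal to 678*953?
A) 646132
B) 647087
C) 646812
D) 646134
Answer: D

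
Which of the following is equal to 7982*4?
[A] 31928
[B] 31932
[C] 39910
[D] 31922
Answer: A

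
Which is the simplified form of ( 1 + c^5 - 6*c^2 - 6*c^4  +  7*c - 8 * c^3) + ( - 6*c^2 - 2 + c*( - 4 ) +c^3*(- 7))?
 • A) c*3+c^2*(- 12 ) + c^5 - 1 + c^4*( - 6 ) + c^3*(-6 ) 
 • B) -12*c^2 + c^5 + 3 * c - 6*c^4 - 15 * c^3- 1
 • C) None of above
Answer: B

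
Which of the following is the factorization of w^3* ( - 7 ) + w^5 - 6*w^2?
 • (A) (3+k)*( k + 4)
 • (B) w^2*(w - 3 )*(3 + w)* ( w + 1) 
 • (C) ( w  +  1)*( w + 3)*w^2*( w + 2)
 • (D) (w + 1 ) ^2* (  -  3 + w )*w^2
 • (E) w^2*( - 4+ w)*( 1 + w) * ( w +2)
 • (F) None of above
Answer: F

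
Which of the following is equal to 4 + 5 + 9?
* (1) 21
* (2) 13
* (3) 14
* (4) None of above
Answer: 4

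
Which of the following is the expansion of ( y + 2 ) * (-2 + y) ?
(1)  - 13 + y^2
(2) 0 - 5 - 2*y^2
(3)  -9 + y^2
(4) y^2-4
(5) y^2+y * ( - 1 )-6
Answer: 4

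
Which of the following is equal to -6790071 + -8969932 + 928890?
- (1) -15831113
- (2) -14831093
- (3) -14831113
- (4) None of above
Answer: 3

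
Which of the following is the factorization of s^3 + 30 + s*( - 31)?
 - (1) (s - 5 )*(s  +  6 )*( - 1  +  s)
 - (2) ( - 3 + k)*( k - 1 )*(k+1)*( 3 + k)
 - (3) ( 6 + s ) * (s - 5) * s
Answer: 1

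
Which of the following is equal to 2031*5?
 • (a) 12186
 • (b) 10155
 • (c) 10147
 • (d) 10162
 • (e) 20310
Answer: b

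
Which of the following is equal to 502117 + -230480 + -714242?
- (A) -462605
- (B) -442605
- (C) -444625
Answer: B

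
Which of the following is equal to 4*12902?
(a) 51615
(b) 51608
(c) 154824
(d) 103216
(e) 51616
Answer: b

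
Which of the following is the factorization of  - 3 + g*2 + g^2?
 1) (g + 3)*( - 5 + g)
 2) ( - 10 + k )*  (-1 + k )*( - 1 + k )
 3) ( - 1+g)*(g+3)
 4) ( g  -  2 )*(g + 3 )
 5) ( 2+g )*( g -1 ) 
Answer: 3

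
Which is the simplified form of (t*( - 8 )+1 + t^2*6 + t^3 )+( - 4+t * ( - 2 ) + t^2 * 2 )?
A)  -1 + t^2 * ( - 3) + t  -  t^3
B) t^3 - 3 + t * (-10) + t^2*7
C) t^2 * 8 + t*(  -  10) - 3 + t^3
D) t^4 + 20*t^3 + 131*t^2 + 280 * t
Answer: C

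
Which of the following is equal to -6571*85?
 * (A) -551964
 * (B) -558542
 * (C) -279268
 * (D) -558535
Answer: D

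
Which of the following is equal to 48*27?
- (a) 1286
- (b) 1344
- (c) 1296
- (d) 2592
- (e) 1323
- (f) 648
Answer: c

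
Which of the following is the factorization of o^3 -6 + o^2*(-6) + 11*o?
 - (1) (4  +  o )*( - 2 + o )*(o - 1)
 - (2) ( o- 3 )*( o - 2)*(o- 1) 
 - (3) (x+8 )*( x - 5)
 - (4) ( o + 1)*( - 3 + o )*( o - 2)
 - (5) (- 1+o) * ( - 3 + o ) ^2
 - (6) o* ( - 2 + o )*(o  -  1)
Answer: 2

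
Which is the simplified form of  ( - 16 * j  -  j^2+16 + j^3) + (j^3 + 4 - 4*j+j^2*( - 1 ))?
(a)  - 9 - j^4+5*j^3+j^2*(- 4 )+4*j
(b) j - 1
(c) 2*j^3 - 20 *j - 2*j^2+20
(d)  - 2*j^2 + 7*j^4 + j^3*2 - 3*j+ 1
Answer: c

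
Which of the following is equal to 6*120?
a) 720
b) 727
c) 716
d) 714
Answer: a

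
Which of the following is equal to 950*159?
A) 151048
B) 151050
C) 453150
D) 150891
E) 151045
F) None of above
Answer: B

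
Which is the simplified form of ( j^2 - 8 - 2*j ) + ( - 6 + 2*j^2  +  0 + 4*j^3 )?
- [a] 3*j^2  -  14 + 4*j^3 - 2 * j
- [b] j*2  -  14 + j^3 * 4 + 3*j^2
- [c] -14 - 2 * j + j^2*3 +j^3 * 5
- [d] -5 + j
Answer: a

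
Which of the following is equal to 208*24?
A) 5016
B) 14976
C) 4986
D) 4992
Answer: D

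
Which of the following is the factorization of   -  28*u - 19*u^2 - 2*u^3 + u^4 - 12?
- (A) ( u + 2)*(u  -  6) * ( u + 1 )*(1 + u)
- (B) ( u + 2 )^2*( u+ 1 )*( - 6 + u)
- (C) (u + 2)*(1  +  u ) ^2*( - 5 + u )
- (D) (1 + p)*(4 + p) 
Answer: A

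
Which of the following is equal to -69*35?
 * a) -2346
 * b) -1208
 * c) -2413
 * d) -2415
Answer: d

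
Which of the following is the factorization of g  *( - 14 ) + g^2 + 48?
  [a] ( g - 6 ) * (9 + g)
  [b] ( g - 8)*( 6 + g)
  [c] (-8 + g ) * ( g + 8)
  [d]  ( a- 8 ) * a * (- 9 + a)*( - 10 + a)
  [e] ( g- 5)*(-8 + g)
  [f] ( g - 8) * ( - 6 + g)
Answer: f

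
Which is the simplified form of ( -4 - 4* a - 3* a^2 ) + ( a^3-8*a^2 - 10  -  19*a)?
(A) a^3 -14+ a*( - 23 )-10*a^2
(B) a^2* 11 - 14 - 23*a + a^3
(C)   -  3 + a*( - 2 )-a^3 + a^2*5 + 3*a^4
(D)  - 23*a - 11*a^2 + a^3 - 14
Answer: D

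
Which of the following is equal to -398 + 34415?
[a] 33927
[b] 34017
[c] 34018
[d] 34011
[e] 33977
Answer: b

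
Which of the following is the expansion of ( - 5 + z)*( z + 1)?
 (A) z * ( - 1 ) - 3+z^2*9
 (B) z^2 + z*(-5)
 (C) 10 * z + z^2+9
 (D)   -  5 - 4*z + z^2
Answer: D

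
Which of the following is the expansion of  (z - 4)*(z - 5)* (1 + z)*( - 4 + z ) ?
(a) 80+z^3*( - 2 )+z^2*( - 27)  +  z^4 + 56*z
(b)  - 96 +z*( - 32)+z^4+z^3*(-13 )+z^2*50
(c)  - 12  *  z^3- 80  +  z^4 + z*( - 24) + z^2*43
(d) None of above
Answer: c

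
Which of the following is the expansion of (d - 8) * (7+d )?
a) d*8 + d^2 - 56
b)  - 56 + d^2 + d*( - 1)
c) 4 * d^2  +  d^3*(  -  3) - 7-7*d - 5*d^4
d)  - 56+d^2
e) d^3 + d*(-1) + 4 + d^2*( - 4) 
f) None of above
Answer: b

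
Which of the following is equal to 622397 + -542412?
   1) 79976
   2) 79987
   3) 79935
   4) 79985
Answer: 4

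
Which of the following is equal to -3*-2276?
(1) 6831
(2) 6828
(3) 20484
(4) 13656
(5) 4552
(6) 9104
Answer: 2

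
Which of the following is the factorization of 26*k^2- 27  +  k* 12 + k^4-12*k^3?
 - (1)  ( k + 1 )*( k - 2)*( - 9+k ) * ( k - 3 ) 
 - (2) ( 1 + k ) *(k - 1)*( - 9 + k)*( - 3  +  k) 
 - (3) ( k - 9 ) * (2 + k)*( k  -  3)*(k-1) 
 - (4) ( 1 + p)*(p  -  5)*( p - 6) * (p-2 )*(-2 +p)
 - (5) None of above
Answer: 2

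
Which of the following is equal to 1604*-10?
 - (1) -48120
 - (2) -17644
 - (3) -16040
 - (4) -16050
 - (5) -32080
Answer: 3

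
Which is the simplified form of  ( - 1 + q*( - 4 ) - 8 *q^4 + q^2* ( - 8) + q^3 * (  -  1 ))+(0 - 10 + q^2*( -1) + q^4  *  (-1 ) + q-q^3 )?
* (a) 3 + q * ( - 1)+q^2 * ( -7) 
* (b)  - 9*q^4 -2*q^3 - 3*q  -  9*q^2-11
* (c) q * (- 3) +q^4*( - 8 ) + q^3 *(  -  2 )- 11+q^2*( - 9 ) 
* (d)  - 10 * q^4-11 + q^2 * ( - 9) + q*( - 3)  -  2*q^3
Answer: b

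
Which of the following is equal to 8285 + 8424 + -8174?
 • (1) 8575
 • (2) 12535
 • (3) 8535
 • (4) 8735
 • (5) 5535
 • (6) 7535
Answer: 3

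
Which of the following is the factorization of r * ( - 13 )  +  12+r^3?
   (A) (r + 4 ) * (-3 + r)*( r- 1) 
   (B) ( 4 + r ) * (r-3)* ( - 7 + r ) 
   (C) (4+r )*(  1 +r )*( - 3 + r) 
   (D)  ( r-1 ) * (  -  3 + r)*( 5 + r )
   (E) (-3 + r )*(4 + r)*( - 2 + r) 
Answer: A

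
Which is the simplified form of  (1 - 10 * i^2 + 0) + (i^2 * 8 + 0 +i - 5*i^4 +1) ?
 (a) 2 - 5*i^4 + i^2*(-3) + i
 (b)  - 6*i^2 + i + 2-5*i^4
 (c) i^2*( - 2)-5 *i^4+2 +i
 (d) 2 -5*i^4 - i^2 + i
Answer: c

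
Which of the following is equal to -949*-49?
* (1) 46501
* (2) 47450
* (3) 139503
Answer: 1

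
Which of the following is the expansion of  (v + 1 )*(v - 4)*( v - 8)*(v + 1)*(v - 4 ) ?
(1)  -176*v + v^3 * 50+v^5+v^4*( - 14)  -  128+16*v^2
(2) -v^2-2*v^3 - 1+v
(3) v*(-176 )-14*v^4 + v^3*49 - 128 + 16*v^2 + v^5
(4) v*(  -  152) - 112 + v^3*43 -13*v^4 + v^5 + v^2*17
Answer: 3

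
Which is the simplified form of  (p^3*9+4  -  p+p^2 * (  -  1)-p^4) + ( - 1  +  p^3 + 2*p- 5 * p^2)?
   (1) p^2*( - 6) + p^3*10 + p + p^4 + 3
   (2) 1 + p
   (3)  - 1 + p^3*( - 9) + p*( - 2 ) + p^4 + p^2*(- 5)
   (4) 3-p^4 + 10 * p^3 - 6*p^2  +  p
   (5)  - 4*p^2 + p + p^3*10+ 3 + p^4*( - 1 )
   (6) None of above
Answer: 4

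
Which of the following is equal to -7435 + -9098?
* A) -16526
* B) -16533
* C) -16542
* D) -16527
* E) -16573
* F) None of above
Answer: B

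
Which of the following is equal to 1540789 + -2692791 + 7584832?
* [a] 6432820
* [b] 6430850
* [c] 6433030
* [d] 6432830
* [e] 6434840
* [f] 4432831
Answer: d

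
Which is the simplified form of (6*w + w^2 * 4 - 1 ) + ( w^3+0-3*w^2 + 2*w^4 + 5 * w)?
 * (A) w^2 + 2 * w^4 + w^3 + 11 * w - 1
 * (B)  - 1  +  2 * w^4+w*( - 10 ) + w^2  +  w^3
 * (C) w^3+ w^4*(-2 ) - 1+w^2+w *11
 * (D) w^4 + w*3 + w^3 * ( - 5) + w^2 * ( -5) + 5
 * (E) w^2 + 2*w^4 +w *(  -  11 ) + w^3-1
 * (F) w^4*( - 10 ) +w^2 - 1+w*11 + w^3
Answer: A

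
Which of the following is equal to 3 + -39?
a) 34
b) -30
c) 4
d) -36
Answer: d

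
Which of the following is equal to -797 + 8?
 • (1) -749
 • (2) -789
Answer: 2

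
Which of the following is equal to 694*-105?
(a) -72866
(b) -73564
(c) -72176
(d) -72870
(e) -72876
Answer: d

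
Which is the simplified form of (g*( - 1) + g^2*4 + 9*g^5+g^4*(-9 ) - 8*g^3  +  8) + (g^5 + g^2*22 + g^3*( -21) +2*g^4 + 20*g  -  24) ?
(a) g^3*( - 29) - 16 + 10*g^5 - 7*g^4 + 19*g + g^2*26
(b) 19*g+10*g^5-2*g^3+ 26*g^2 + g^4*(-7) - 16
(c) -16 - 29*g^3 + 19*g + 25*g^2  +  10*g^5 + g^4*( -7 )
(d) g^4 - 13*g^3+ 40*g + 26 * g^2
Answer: a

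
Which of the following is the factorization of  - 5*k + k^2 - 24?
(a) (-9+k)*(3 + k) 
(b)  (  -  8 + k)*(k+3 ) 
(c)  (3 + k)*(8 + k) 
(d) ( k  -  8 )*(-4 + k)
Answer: b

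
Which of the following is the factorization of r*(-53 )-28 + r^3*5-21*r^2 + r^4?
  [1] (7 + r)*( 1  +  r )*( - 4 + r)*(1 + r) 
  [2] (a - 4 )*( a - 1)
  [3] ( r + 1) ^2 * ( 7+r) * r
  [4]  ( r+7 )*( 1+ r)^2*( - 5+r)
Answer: 1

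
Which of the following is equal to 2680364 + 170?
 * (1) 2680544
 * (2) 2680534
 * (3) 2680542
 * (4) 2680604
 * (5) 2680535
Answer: 2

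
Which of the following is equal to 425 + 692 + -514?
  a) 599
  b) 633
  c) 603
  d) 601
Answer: c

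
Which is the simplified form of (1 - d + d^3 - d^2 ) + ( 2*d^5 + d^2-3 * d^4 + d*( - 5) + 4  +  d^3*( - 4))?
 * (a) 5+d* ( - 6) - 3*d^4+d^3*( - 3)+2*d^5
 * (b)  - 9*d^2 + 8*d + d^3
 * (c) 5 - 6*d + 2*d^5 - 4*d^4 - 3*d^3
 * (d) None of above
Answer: a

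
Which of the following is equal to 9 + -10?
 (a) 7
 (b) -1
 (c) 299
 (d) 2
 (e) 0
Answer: b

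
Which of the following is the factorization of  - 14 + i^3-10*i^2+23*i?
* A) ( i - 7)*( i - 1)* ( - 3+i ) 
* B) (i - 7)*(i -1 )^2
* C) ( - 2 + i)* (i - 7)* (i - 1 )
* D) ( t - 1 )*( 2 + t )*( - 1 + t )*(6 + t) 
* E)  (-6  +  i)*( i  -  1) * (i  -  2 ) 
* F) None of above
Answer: C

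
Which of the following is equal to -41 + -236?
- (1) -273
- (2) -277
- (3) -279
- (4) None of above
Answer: 2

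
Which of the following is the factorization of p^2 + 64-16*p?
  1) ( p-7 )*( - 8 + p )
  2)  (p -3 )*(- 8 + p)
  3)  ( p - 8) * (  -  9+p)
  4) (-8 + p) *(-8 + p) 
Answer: 4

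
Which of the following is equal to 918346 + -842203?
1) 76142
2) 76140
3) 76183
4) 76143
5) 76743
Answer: 4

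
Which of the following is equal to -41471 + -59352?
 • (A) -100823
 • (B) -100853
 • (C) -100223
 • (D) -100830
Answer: A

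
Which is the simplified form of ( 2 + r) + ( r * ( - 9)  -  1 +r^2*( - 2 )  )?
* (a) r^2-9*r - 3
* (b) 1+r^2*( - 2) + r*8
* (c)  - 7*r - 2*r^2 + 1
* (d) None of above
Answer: d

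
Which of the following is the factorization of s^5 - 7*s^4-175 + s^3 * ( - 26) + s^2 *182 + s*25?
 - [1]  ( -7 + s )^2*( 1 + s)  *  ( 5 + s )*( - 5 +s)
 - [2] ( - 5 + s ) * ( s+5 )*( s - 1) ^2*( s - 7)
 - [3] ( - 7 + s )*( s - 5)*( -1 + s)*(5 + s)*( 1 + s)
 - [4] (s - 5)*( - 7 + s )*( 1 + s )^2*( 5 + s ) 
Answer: 3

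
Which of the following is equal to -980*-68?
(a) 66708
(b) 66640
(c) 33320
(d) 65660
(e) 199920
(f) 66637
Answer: b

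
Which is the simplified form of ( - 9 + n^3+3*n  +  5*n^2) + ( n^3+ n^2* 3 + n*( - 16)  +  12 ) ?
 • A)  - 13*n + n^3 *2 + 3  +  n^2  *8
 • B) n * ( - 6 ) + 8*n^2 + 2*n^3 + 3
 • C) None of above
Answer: A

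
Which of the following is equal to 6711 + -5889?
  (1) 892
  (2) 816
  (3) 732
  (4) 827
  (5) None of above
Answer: 5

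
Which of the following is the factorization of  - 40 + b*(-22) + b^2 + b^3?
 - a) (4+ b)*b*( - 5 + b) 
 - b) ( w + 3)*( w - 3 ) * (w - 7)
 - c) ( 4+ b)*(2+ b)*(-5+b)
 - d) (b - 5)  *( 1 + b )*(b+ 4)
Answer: c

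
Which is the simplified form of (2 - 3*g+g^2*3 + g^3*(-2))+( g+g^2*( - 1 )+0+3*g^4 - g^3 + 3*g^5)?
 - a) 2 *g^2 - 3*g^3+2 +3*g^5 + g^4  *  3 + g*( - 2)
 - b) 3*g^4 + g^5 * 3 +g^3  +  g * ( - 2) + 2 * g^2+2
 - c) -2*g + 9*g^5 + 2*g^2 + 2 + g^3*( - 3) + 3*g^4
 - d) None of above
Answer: a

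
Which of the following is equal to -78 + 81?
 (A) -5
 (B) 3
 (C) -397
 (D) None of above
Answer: B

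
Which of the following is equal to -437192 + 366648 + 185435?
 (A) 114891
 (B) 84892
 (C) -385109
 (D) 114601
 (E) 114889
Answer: A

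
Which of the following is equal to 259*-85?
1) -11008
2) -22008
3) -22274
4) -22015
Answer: 4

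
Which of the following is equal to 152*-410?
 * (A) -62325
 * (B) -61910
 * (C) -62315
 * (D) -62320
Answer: D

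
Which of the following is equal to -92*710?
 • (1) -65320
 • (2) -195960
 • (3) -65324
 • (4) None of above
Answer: 1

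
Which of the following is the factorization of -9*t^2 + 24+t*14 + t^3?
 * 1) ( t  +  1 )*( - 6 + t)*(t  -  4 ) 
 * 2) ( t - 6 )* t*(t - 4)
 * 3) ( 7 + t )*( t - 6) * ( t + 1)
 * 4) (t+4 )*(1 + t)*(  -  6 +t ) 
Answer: 1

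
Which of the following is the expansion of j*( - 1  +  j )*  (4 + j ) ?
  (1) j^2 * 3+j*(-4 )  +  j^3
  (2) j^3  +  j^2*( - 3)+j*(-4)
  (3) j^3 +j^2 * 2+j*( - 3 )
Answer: 1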